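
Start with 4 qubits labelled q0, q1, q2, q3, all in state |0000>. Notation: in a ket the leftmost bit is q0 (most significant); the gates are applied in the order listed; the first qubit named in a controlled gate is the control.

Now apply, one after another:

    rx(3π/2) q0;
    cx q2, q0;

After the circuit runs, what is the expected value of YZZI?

The expectation value of YZZI is 1.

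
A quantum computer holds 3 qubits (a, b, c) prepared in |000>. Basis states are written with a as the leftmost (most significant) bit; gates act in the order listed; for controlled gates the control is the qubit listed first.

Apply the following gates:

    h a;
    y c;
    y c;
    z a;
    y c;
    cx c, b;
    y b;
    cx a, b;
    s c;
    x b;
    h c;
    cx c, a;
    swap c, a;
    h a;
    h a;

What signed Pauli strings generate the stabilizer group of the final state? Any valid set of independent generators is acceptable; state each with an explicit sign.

One valid set of independent stabilizer generators is -XIX, -IXX, -ZZZ (any independent generating set of the same group is equally correct).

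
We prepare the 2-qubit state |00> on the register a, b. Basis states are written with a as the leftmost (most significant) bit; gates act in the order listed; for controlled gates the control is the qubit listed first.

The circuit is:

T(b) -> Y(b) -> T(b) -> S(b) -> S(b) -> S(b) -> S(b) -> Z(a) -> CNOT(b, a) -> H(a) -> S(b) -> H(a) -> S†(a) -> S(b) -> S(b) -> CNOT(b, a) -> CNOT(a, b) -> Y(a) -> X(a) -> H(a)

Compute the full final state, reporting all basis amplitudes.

The resulting statevector has amplitude 0 on |00>, sqrt(2)*exp(I*pi/4)/2 on |01>, 0 on |10>, sqrt(2)*exp(I*pi/4)/2 on |11>. Key observation: the block from step 4 through step 7 cancels to the identity and can be dropped.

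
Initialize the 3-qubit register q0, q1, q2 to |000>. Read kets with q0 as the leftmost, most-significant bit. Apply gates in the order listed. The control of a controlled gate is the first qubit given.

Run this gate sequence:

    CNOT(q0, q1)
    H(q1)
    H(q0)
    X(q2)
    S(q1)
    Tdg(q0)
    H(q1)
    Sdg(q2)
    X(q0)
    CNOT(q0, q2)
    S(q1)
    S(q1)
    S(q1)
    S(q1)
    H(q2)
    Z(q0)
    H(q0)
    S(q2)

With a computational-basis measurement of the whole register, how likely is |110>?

Outcome |110> occurs with probability sqrt(2)/16 + 1/8. Key observation: gates 11-14 undo each other exactly, leaving only the rest of the circuit to track.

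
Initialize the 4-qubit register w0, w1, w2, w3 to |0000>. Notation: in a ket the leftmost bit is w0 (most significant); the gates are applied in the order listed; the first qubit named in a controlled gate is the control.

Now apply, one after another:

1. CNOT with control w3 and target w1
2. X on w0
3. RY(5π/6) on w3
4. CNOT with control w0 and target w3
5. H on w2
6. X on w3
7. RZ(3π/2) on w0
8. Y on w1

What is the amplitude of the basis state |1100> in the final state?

The final state's coefficient on |1100> equals (1 - sqrt(3))*exp(I*pi/4)/4.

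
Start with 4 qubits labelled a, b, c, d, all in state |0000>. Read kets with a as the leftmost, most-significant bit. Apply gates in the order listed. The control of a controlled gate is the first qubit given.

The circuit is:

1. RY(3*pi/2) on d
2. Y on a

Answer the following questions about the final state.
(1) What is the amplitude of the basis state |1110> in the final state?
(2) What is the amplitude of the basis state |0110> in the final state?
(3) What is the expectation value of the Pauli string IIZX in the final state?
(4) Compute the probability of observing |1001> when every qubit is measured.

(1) |1110> carries amplitude 0 in the final state.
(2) The amplitude on |0110> is 0.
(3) In the final state, IIZX has expectation -1.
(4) The probability of measuring |1001> is 1/2.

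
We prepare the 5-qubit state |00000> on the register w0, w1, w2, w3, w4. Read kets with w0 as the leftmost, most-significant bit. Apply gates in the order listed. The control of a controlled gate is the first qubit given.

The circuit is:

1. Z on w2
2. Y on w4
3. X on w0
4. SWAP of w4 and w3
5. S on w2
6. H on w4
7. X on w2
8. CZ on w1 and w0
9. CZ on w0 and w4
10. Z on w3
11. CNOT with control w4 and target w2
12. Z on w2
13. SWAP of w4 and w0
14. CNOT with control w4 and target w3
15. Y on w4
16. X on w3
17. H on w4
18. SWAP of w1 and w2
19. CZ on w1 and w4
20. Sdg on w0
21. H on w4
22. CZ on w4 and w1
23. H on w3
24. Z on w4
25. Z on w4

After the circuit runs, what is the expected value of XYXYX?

The expectation value of XYXYX is 0.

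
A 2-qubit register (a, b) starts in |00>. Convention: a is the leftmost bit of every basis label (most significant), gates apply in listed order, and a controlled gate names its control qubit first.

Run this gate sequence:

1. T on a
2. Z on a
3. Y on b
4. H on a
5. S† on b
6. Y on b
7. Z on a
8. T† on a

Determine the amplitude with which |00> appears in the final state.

The amplitude on |00> is -sqrt(2)*I/2.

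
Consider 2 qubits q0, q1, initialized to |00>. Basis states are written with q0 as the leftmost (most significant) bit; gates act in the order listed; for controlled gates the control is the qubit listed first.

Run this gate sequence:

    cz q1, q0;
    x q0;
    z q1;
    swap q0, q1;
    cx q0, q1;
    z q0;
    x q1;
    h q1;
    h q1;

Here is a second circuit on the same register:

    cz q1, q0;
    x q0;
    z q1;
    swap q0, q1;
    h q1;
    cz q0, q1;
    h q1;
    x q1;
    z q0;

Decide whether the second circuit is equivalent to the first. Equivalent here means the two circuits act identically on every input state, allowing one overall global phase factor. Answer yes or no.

Yes — the two circuits implement the same unitary up to a global phase.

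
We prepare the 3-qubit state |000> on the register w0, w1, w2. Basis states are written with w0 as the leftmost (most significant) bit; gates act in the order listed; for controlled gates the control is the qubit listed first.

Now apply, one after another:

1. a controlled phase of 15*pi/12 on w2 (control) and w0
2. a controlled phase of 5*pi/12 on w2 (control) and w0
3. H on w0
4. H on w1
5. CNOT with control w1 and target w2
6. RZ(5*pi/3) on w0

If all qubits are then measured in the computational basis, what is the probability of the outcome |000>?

Outcome |000> occurs with probability 1/4.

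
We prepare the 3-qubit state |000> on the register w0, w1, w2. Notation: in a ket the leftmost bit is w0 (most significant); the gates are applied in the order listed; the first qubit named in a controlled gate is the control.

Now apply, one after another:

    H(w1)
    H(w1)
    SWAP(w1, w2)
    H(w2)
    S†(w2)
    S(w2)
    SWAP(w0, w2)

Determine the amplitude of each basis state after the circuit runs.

The resulting statevector has amplitude sqrt(2)/2 on |000>, sqrt(2)/2 on |100>, and 0 on every other basis state. Key observation: gates 1-2 undo each other exactly, leaving only the rest of the circuit to track.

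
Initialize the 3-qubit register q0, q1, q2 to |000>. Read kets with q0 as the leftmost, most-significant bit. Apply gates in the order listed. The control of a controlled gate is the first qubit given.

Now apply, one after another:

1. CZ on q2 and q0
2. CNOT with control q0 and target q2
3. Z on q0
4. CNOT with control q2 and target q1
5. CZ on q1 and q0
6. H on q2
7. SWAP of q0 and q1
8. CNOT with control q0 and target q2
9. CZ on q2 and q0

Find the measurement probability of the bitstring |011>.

A full measurement returns |011> with probability 0.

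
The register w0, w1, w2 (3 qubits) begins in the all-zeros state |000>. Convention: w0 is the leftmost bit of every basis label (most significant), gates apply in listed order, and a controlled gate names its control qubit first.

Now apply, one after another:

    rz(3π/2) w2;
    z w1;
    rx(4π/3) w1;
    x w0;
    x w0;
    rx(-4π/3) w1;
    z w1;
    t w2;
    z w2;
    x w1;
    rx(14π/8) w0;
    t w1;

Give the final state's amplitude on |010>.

The amplitude on |010> is I*sqrt(sqrt(2) + 2)/2. Key observation: gates 2-7 undo each other exactly, leaving only the rest of the circuit to track.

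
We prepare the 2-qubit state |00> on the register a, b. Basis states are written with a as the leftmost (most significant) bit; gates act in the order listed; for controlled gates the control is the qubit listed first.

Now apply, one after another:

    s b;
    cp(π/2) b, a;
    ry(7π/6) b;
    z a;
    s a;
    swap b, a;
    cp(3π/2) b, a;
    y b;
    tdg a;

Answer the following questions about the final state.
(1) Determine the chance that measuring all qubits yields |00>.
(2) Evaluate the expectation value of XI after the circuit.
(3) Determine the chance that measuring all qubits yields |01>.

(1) Outcome |00> occurs with probability 0.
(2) The observable XI averages to -sqrt(2)/4.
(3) A full measurement returns |01> with probability 1/2 - sqrt(3)/4.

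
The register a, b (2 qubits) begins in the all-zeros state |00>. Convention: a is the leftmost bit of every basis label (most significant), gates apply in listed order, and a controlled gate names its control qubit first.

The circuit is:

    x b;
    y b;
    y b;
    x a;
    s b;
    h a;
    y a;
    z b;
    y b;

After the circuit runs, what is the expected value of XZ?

The expectation value of XZ is 1.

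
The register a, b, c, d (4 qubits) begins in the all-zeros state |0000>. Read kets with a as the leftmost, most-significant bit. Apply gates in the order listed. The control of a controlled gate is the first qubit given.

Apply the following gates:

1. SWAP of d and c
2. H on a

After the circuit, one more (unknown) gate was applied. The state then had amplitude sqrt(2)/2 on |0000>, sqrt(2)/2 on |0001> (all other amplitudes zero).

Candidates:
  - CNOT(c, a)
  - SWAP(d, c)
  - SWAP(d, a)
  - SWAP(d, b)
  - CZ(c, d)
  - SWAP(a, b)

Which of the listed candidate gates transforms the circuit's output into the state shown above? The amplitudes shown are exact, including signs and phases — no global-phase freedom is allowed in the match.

The unique candidate consistent with the amplitudes is SWAP(d, a).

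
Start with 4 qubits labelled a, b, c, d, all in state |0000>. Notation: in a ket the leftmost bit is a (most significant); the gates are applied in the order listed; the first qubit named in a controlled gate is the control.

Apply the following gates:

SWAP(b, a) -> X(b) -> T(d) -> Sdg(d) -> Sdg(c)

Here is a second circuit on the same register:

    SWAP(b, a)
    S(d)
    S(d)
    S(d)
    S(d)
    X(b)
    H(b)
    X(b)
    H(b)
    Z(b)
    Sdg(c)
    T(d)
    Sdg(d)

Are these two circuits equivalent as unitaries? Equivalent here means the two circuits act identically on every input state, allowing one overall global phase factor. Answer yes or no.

Yes, they are equivalent — the unitaries differ by at most a global phase.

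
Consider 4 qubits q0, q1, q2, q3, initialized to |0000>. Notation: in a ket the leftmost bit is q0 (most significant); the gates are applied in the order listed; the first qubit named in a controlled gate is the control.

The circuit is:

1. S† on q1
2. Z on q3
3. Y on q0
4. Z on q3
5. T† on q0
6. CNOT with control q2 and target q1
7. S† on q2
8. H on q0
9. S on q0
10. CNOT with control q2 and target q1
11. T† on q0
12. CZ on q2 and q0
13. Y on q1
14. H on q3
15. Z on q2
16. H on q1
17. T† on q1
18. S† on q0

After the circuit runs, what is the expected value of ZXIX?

The expectation value of ZXIX is 0.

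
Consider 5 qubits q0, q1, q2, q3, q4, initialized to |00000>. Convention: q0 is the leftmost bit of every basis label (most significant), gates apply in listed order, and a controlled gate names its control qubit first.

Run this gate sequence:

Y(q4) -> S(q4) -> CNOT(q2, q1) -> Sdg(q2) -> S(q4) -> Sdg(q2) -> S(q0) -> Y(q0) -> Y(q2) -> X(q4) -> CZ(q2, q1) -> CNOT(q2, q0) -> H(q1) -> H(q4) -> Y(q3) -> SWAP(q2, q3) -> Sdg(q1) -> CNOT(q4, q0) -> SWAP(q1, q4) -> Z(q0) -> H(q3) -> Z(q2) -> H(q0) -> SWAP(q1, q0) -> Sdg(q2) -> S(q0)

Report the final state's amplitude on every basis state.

The final amplitudes are 0 on |00000>, 0 on |00001>, 0 on |00010>, 0 on |00011>, -I/4 on |00100>, -1/4 on |00101>, I/4 on |00110>, 1/4 on |00111>, 0 on |01000>, 0 on |01001>, 0 on |01010>, 0 on |01011>, -I/4 on |01100>, -1/4 on |01101>, I/4 on |01110>, 1/4 on |01111>, 0 on |10000>, 0 on |10001>, 0 on |10010>, 0 on |10011>, -1/4 on |10100>, I/4 on |10101>, 1/4 on |10110>, -I/4 on |10111>, 0 on |11000>, 0 on |11001>, 0 on |11010>, 0 on |11011>, 1/4 on |11100>, -I/4 on |11101>, -1/4 on |11110>, I/4 on |11111>.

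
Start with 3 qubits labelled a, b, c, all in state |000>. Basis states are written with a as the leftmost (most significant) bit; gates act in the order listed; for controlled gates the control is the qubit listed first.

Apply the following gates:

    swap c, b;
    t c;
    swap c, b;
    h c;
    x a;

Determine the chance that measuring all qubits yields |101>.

The probability of measuring |101> is 1/2.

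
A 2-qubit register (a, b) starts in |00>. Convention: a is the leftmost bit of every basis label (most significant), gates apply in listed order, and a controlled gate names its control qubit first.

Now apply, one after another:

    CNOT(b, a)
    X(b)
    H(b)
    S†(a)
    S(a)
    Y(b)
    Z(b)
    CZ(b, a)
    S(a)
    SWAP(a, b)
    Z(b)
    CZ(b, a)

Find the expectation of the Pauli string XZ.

The expectation value of XZ is -1.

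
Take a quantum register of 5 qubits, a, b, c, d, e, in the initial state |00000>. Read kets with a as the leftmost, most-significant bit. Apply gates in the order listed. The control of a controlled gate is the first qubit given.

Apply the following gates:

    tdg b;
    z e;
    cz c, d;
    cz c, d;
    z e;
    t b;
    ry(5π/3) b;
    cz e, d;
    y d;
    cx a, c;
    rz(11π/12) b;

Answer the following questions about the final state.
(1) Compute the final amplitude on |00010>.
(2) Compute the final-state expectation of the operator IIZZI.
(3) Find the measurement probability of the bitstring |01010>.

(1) The amplitude on |00010> is -sqrt(3)*exp(I*pi/24)/2. Key observation: the block from step 1 through step 6 cancels to the identity and can be dropped.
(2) The expectation value of IIZZI is -1.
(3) The probability of measuring |01010> is 1/4.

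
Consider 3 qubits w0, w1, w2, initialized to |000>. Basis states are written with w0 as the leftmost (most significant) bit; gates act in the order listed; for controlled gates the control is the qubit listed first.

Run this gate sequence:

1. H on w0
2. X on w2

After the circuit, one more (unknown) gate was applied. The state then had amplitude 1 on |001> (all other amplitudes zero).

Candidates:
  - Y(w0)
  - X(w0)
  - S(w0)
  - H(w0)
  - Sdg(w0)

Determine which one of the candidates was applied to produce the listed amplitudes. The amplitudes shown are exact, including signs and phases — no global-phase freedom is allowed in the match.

The applied gate was H(w0).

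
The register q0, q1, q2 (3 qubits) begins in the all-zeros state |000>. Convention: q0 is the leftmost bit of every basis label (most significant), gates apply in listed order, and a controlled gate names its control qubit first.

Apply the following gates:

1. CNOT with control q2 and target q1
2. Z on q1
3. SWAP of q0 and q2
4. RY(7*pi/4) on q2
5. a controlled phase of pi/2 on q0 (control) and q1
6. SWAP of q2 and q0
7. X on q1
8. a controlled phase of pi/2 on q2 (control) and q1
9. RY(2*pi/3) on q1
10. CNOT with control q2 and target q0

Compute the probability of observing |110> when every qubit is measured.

The probability of measuring |110> is 1/8 - sqrt(2)/16.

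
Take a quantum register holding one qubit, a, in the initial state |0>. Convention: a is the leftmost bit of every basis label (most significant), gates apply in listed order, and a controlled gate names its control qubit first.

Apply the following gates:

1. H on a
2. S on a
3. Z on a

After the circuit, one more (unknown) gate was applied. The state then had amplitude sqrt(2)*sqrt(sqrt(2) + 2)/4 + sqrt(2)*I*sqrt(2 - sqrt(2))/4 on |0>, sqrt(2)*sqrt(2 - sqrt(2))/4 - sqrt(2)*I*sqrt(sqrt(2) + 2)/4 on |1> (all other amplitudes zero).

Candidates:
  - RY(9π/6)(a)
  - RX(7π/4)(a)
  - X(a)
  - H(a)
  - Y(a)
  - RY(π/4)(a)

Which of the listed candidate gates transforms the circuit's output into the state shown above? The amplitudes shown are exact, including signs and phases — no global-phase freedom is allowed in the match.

The applied gate was RY(π/4)(a).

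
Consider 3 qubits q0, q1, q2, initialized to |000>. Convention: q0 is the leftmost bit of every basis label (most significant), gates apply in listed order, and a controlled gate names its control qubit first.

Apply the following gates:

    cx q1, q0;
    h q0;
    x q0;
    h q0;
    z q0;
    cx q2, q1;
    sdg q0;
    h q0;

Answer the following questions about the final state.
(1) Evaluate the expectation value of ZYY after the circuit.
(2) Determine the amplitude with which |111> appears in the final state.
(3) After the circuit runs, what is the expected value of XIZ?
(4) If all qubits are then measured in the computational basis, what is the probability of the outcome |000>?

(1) In the final state, ZYY has expectation 0. Key observation: gates 2-5 undo each other exactly, leaving only the rest of the circuit to track.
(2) The amplitude on |111> is 0.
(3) The expectation value of XIZ is 1.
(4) The probability of measuring |000> is 1/2.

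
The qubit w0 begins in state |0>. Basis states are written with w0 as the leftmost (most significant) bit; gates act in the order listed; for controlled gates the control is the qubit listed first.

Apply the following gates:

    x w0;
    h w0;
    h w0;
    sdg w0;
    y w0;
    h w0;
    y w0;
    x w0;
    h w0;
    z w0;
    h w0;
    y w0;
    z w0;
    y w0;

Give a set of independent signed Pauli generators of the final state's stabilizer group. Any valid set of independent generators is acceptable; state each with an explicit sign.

The stabilizer group can be generated by +X, among other valid generating sets.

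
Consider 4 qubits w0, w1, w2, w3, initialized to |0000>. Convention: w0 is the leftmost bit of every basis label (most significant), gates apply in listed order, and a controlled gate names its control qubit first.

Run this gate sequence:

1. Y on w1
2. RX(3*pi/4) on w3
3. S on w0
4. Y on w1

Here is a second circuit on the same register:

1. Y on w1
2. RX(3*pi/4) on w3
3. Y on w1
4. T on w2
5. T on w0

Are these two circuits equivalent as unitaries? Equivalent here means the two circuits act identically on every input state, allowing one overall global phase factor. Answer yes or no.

No: there is an input state on which the two circuits produce genuinely different outputs (not merely differing by a phase).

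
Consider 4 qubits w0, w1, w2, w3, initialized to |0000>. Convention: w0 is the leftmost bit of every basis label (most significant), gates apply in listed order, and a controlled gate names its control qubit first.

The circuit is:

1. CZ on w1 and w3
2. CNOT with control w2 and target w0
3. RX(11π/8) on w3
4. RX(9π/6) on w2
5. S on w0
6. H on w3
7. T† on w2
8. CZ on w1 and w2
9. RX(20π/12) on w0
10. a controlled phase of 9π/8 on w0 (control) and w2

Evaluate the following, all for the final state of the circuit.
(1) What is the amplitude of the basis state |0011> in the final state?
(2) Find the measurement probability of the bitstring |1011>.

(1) |0011> carries amplitude sqrt(3)*(sin(5*pi/16) + I*cos(5*pi/16))*exp(3*I*pi/4)/4 in the final state.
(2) Outcome |1011> occurs with probability 1/16.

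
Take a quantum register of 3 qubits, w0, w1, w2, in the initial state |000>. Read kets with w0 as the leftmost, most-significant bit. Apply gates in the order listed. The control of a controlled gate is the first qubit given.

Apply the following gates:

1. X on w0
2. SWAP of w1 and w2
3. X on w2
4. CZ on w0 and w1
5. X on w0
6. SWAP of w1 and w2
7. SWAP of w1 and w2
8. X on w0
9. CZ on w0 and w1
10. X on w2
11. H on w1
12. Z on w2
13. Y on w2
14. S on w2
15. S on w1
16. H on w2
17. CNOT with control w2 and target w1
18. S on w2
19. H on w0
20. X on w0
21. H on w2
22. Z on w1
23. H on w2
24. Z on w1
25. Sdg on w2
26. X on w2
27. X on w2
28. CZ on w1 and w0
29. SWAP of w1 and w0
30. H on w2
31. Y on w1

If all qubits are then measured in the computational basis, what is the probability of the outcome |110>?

A full measurement returns |110> with probability 1/8. Key observation: the block from step 3 through step 10 cancels to the identity and can be dropped.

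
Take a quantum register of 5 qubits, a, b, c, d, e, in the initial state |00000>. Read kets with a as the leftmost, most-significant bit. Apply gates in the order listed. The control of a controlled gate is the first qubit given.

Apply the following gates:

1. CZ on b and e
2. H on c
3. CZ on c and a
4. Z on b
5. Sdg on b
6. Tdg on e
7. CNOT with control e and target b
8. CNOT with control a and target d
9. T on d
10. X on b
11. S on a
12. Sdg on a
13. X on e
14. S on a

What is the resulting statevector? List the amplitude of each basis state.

The final amplitudes are sqrt(2)/2 on |01001>, sqrt(2)/2 on |01101>, and 0 on every other basis state. Key observation: steps 11-12 multiply out to the identity, so the circuit reduces to the remaining gates.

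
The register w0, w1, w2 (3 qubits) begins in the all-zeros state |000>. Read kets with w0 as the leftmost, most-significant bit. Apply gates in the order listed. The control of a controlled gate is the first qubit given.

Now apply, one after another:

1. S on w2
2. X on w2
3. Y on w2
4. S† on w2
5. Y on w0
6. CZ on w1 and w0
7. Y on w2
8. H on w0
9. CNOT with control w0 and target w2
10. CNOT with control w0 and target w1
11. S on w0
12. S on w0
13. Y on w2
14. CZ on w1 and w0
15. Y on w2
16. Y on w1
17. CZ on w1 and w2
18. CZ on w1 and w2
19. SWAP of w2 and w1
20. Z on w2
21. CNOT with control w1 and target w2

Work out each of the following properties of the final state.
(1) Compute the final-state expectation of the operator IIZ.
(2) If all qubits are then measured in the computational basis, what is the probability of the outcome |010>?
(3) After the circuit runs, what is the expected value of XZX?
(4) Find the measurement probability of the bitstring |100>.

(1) In the final state, IIZ has expectation 1.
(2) A full measurement returns |010> with probability 1/2.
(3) The observable XZX averages to 0.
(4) Outcome |100> occurs with probability 1/2.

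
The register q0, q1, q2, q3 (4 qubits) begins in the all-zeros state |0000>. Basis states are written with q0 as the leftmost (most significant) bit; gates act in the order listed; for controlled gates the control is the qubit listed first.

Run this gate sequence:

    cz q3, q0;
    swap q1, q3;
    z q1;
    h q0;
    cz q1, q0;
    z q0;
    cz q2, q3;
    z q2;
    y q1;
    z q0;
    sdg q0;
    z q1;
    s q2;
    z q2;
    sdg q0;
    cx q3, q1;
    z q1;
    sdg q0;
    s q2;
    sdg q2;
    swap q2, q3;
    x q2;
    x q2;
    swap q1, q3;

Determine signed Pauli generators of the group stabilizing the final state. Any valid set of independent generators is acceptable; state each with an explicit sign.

The stabilizer group can be generated by +YIII, +IZII, +IIZI, -IIIZ, among other valid generating sets.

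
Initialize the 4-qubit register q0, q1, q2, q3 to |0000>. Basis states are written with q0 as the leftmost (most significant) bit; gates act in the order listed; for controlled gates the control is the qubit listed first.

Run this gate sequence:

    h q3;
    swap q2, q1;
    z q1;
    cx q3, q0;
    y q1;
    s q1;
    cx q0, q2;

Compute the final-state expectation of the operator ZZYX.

In the final state, ZZYX has expectation 0.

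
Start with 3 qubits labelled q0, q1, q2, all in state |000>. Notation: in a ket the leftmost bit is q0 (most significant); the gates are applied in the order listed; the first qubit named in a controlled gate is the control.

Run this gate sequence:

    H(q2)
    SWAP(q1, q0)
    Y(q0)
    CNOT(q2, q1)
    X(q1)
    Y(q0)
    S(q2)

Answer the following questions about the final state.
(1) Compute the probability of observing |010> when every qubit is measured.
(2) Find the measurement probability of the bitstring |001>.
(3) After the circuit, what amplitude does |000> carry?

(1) The probability of measuring |010> is 1/2.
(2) Outcome |001> occurs with probability 1/2.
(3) The final state's coefficient on |000> equals 0.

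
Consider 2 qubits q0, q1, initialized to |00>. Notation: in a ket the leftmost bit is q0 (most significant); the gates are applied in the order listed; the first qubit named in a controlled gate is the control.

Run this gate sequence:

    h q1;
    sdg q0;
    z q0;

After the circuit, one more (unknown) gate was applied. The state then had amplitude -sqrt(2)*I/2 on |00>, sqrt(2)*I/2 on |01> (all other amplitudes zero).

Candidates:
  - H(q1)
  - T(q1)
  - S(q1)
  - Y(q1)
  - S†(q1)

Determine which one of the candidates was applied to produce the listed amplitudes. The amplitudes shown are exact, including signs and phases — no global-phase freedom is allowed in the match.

The unique candidate consistent with the amplitudes is Y(q1).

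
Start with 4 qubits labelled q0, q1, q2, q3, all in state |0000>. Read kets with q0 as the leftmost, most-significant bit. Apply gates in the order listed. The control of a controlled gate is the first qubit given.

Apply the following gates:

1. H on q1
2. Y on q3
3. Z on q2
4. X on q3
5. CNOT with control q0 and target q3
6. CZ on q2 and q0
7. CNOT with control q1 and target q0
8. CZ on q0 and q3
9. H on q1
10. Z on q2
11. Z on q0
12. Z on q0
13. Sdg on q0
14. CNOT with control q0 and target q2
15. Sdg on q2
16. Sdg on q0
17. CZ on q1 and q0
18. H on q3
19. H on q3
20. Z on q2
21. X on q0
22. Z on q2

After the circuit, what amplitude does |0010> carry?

The amplitude on |0010> is -1/2. Key observation: gates 18-19 undo each other exactly, leaving only the rest of the circuit to track.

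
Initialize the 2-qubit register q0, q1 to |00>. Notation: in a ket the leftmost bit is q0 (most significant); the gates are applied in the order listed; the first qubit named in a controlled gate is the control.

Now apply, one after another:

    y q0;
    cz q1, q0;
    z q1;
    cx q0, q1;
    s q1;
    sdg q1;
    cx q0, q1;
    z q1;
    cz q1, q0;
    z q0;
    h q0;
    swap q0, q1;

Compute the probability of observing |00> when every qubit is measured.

The probability of measuring |00> is 1/2.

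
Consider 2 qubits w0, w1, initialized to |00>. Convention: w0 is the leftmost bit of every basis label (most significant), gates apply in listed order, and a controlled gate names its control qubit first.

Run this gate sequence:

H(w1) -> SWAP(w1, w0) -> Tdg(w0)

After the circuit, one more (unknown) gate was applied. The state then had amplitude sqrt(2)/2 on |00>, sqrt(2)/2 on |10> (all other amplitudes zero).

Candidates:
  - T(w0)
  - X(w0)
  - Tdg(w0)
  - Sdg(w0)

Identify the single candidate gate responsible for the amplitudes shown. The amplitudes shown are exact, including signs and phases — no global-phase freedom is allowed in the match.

The applied gate was T(w0).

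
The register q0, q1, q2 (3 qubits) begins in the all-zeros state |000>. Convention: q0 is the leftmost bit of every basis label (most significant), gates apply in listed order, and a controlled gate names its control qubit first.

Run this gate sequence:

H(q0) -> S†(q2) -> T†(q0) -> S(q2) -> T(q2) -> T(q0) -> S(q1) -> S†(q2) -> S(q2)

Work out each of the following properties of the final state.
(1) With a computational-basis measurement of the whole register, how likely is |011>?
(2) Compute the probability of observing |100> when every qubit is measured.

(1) Outcome |011> occurs with probability 0.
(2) A full measurement returns |100> with probability 1/2.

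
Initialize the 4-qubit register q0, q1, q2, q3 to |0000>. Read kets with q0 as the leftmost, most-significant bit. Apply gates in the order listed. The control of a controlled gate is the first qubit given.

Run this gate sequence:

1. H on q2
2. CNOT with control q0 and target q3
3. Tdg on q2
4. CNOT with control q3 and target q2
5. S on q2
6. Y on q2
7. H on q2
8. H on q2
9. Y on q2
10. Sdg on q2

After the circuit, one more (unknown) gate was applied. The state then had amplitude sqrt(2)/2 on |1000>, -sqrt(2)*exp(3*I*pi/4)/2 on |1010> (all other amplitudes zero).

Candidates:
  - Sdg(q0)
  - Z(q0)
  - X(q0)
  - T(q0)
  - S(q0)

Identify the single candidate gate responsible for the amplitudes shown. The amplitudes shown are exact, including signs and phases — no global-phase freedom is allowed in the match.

The applied gate was X(q0). Key observation: gates 5-10 undo each other exactly, leaving only the rest of the circuit to track.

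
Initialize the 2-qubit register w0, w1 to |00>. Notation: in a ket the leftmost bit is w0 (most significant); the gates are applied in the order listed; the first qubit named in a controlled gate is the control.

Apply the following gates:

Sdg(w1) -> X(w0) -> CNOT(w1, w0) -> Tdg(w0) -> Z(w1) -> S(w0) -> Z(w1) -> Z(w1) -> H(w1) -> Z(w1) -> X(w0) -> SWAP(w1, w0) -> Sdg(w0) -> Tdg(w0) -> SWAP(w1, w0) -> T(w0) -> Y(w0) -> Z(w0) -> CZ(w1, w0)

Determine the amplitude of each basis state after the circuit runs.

The final amplitudes are 0 on |00>, 0 on |01>, -sqrt(2)*exp(3*I*pi/4)/2 on |10>, -sqrt(2)/2 on |11>.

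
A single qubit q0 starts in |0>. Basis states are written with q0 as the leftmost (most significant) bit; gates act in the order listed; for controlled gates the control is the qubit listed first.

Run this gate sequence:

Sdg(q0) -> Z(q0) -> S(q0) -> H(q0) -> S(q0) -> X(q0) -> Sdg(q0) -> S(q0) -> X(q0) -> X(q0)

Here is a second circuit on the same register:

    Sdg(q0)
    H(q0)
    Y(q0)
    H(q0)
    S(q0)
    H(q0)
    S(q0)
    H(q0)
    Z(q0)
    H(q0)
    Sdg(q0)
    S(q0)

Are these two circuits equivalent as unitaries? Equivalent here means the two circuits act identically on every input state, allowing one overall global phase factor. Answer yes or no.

No: there is an input state on which the two circuits produce genuinely different outputs (not merely differing by a phase).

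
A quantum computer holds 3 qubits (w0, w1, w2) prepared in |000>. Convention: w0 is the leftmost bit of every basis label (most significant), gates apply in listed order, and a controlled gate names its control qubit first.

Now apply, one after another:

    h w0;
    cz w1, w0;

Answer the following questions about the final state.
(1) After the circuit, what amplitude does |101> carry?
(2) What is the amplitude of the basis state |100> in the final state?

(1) |101> carries amplitude 0 in the final state.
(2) The amplitude on |100> is sqrt(2)/2.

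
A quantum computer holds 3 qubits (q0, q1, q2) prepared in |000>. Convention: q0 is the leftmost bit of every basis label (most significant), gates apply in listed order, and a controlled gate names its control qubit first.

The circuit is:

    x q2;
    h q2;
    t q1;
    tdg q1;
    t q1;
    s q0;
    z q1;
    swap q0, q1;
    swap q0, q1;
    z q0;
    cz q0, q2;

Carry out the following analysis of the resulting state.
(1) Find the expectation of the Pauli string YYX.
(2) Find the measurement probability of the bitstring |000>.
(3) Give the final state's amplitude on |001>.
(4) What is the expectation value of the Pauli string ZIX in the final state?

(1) In the final state, YYX has expectation 0. Key observation: gates 8-9 undo each other exactly, leaving only the rest of the circuit to track.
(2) The probability of measuring |000> is 1/2.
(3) The amplitude on |001> is -sqrt(2)/2.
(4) In the final state, ZIX has expectation -1.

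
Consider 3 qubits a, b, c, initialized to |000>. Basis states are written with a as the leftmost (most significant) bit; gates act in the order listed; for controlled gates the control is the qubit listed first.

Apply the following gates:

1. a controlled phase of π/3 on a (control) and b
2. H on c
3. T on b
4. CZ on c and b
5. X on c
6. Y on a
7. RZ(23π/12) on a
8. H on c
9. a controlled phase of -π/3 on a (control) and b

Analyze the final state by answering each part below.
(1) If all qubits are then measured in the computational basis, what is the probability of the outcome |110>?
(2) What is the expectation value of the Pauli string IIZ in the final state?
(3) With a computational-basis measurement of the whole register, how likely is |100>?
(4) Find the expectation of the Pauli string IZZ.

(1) A full measurement returns |110> with probability 0.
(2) In the final state, IIZ has expectation 1.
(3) A full measurement returns |100> with probability 1.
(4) The observable IZZ averages to 1.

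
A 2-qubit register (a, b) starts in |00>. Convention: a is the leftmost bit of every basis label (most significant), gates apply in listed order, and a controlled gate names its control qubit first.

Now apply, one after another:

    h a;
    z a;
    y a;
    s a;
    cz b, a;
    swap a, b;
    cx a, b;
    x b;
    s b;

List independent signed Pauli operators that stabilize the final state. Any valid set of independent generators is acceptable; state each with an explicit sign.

One valid set of independent stabilizer generators is +IX, +ZI (any independent generating set of the same group is equally correct).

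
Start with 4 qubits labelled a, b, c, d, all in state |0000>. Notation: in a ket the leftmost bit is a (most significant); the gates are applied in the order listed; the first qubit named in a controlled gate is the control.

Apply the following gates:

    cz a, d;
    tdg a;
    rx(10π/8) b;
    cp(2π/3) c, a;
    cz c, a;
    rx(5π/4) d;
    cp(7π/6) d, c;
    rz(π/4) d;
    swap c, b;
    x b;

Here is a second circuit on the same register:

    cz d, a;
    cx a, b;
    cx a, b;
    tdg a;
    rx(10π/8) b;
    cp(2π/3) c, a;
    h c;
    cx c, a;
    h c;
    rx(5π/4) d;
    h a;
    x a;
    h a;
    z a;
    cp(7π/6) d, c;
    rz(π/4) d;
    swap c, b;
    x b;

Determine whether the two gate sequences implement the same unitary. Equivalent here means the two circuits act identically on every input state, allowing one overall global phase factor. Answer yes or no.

No, they are not equivalent — no single phase factor reconciles the two unitaries.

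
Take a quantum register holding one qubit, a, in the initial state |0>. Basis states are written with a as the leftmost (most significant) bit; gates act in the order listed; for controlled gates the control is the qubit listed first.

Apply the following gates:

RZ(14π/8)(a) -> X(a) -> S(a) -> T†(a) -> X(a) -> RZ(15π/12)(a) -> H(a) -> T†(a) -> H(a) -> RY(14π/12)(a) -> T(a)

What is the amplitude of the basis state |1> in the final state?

The amplitude on |1> is -sqrt(2)/4 + sqrt(6)*exp(3*I*pi/4)/4.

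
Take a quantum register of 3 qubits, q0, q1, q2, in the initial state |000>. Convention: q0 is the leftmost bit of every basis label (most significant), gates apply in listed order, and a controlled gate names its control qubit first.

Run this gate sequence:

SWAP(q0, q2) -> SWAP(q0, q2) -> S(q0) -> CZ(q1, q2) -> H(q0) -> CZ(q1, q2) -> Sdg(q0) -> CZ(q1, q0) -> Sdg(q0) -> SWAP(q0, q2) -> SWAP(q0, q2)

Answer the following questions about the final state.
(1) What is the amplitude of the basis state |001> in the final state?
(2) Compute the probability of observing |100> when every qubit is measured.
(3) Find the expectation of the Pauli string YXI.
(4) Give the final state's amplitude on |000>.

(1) The final state's coefficient on |001> equals 0.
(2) A full measurement returns |100> with probability 1/2.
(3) The observable YXI averages to 0.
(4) The final state's coefficient on |000> equals sqrt(2)/2.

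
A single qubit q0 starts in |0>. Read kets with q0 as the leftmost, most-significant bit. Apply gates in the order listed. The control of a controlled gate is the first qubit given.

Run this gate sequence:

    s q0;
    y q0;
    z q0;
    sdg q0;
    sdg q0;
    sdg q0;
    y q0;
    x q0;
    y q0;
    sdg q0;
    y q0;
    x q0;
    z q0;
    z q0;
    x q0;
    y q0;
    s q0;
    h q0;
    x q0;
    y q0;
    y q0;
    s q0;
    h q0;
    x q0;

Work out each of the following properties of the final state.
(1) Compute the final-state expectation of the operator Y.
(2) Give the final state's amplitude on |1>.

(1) The expectation value of Y is 1.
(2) The amplitude on |1> is -1/2 - I/2.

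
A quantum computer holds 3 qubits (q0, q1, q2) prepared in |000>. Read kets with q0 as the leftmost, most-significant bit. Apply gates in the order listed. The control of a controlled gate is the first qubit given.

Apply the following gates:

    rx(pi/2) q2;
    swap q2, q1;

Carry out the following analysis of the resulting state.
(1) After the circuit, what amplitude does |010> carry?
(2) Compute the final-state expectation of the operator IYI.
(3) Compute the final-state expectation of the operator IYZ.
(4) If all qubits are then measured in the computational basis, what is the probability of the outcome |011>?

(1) |010> carries amplitude -sqrt(2)*I/2 in the final state.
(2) The expectation value of IYI is -1.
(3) The observable IYZ averages to -1.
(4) Outcome |011> occurs with probability 0.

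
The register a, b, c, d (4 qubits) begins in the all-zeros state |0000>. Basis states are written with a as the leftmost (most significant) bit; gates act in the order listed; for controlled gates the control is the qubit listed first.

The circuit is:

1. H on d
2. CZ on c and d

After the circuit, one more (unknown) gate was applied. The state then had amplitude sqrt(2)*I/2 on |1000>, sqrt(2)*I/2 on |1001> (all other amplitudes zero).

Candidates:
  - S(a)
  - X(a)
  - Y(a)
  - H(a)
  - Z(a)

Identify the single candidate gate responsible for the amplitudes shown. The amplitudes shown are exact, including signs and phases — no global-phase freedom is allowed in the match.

The applied gate was Y(a).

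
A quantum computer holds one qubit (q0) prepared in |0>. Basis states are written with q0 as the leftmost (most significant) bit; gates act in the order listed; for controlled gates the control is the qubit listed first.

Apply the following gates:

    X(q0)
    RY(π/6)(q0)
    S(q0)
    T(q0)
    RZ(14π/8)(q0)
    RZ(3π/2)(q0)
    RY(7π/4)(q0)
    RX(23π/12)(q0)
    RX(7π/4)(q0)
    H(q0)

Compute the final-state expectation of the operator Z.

The expectation value of Z is -sqrt(2)/4 + sqrt(6)/4.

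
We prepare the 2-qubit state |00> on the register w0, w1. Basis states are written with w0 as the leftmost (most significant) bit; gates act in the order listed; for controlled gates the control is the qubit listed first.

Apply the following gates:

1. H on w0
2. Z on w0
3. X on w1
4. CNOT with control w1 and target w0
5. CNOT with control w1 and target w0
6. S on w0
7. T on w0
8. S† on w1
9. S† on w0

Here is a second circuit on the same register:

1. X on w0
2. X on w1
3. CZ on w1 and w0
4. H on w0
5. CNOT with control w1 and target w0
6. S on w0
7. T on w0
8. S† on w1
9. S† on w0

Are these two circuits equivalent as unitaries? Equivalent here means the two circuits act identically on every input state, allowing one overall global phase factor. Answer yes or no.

Yes, they are equivalent — the unitaries differ by at most a global phase.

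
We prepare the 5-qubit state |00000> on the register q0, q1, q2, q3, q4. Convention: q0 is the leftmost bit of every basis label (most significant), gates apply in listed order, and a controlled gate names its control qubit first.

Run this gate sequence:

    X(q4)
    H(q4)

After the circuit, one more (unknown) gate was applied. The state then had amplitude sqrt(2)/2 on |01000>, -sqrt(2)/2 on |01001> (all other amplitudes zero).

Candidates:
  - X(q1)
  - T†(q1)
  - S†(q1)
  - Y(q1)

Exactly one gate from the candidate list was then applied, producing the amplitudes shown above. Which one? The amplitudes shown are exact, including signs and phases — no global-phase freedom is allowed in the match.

It was X(q1) that produced the state shown.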